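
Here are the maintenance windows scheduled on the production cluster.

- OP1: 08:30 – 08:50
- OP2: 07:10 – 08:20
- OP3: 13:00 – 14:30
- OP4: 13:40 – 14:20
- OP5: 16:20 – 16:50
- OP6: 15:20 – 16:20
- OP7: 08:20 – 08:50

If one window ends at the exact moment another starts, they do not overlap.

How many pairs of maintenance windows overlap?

2

Sorted by start: OP2, OP7, OP1, OP3, OP4, OP6, OP5.
OP7 starts exactly when OP2 ends (back-to-back, no overlap), so nothing later overlaps OP2 either.
OP1 starts before OP7 ends → OP7 and OP1 overlap.
OP3 starts after OP7 ends, so nothing later overlaps OP7 either.
OP3 starts after OP1 ends, so nothing later overlaps OP1 either.
OP4 starts before OP3 ends → OP3 and OP4 overlap.
OP6 starts after OP3 ends, so nothing later overlaps OP3 either.
OP6 starts after OP4 ends, so nothing later overlaps OP4 either.
OP5 starts exactly when OP6 ends (back-to-back, no overlap).
Overlapping pairs: OP1 & OP7, OP3 & OP4 — 2 in total.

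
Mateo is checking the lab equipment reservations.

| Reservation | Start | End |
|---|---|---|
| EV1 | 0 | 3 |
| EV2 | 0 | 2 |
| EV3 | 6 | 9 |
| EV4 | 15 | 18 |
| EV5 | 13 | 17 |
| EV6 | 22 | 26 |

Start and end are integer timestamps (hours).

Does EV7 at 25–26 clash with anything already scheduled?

EV1: ends 3 at or before EV7 starts 25 → clear.
EV2: ends 2 at or before EV7 starts 25 → clear.
EV3: ends 9 at or before EV7 starts 25 → clear.
EV5: ends 17 at or before EV7 starts 25 → clear.
EV4: ends 18 at or before EV7 starts 25 → clear.
EV6: starts 22 before EV7 ends 26, and ends 26 after EV7 starts 25 → overlap.
EV7 overlaps EV6.

Yes — it overlaps EV6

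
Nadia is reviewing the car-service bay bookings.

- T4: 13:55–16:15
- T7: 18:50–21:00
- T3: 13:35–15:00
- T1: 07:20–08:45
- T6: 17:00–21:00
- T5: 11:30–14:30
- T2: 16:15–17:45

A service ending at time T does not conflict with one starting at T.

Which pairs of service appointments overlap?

T2 & T6, T3 & T4, T3 & T5, T4 & T5, T6 & T7

Two intervals overlap when each starts before the other ends.
Sorted by start: T1, T5, T3, T4, T2, T6, T7.
T5 starts after T1 ends, so T1 has no further overlaps.
T3 starts before T5 ends → T5 and T3 overlap.
T4 starts before T5 ends → T5 and T4 overlap.
T2 starts after T5 ends, so T5 has no further overlaps.
T4 starts before T3 ends → T3 and T4 overlap.
T2 starts after T3 ends, so T3 has no further overlaps.
T2 starts exactly when T4 ends (back-to-back, no overlap), so T4 has no further overlaps.
T6 starts before T2 ends → T2 and T6 overlap.
T7 starts after T2 ends.
T7 starts before T6 ends → T6 and T7 overlap.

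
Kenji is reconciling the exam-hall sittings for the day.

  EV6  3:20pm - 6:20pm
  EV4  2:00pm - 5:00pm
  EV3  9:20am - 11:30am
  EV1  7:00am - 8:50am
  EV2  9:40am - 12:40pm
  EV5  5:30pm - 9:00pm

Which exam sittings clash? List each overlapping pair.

EV2 & EV3, EV4 & EV6, EV5 & EV6

Sorted by start: EV1, EV3, EV2, EV4, EV6, EV5.
EV3 starts after EV1 ends; EV1 is clear from here.
EV2 starts before EV3 ends → EV3 and EV2 overlap.
EV4 starts after EV3 ends; EV3 is clear from here.
EV4 starts after EV2 ends; EV2 is clear from here.
EV6 starts before EV4 ends → EV4 and EV6 overlap.
EV5 starts after EV4 ends.
EV5 starts before EV6 ends → EV6 and EV5 overlap.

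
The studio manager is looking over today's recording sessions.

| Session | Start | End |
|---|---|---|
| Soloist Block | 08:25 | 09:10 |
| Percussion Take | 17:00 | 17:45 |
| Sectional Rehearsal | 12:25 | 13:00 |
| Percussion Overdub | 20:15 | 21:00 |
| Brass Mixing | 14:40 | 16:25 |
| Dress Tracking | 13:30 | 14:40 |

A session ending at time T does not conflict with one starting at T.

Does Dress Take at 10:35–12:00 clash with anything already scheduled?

No — it doesn't clash with anything

Soloist Block: ends 09:10 at or before Dress Take starts 10:35 → clear.
Sectional Rehearsal: starts 12:25 at or after Dress Take ends 12:00 → clear.
Dress Tracking: starts 13:30 at or after Dress Take ends 12:00 → clear.
Brass Mixing: starts 14:40 at or after Dress Take ends 12:00 → clear.
Percussion Take: starts 17:00 at or after Dress Take ends 12:00 → clear.
Percussion Overdub: starts 20:15 at or after Dress Take ends 12:00 → clear.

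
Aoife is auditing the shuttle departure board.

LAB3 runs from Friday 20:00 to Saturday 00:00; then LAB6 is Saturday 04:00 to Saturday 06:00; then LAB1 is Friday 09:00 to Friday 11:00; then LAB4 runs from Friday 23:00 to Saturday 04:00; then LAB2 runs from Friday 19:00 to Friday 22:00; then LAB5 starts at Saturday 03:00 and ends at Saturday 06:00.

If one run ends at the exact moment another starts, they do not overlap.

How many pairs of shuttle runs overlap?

4

Sorted by start: LAB1, LAB2, LAB3, LAB4, LAB5, LAB6.
LAB2 starts after LAB1 ends, so LAB1 has no further overlaps.
LAB3 starts before LAB2 ends → LAB2 and LAB3 overlap.
LAB4 starts after LAB2 ends, so LAB2 has no further overlaps.
LAB4 starts before LAB3 ends → LAB3 and LAB4 overlap.
LAB5 starts after LAB3 ends, so LAB3 has no further overlaps.
LAB5 starts before LAB4 ends → LAB4 and LAB5 overlap.
LAB6 starts exactly when LAB4 ends (back-to-back, no overlap).
LAB6 starts before LAB5 ends → LAB5 and LAB6 overlap.
Overlapping pairs: LAB2 & LAB3, LAB3 & LAB4, LAB4 & LAB5, LAB5 & LAB6 — 4 in total.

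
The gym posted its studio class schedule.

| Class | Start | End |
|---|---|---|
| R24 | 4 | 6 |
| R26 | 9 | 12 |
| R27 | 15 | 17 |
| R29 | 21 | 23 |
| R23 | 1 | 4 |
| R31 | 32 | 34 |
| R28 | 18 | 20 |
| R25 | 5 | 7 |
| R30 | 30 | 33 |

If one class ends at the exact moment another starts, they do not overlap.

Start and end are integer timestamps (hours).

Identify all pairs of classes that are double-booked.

R24 & R25, R30 & R31

Sorted by start: R23, R24, R25, R26, R27, R28, R29, R30, R31.
R24 starts exactly when R23 ends (back-to-back, no overlap), so nothing later overlaps R23 either.
R25 starts before R24 ends → R24 and R25 overlap.
R26 starts after R24 ends, so nothing later overlaps R24 either.
R26 starts after R25 ends, so nothing later overlaps R25 either.
R27 starts after R26 ends, so nothing later overlaps R26 either.
R28 starts after R27 ends, so nothing later overlaps R27 either.
R29 starts after R28 ends, so nothing later overlaps R28 either.
R30 starts after R29 ends, so nothing later overlaps R29 either.
R31 starts before R30 ends → R30 and R31 overlap.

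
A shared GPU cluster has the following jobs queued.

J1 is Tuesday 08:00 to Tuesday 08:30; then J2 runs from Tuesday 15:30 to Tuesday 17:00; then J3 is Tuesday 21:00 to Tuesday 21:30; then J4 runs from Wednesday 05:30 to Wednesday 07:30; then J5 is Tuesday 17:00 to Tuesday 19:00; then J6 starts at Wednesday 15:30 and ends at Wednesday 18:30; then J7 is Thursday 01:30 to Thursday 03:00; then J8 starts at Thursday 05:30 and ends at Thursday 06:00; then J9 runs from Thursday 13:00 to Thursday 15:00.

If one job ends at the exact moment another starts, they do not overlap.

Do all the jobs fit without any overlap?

Sorted by start: J1, J2, J5, J3, J4, J6, J7, J8, J9.
J2 starts after J1 ends, so J1 has no further overlaps.
J5 starts exactly when J2 ends (back-to-back, no overlap), so J2 has no further overlaps.
J3 starts after J5 ends, so J5 has no further overlaps.
J4 starts after J3 ends, so J3 has no further overlaps.
J6 starts after J4 ends, so J4 has no further overlaps.
J7 starts after J6 ends, so J6 has no further overlaps.
J8 starts after J7 ends, so J7 has no further overlaps.
J9 starts after J8 ends.
Every pair is clear; the schedule has no overlaps.

Yes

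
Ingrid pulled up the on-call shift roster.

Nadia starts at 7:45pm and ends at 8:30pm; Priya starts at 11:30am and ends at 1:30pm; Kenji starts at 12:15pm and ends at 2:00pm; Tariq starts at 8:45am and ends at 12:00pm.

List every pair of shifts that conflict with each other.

Check each pair: they overlap iff neither finishes before the other starts.
Sorted by start: Tariq, Priya, Kenji, Nadia.
Priya starts before Tariq ends → Tariq and Priya overlap.
Kenji starts after Tariq ends, so nothing later overlaps Tariq either.
Kenji starts before Priya ends → Priya and Kenji overlap.
Nadia starts after Priya ends.
Nadia starts after Kenji ends.

Kenji & Priya, Priya & Tariq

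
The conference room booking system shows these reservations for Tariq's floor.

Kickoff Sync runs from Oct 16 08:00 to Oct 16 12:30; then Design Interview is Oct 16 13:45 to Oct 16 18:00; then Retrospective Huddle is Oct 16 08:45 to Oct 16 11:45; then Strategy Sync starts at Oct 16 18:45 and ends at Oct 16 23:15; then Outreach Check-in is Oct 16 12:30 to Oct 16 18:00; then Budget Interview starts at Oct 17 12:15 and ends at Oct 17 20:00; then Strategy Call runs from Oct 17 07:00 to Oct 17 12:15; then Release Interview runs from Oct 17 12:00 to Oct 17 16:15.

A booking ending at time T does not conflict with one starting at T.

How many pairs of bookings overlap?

4

Sorted by start: Kickoff Sync, Retrospective Huddle, Outreach Check-in, Design Interview, Strategy Sync, Strategy Call, Release Interview, Budget Interview.
Retrospective Huddle starts before Kickoff Sync ends → Kickoff Sync and Retrospective Huddle overlap.
Outreach Check-in starts exactly when Kickoff Sync ends (back-to-back, no overlap); Kickoff Sync is clear from here.
Outreach Check-in starts after Retrospective Huddle ends; Retrospective Huddle is clear from here.
Design Interview starts before Outreach Check-in ends → Outreach Check-in and Design Interview overlap.
Strategy Sync starts after Outreach Check-in ends; Outreach Check-in is clear from here.
Strategy Sync starts after Design Interview ends; Design Interview is clear from here.
Strategy Call starts after Strategy Sync ends; Strategy Sync is clear from here.
Release Interview starts before Strategy Call ends → Strategy Call and Release Interview overlap.
Budget Interview starts exactly when Strategy Call ends (back-to-back, no overlap).
Budget Interview starts before Release Interview ends → Release Interview and Budget Interview overlap.
Overlapping pairs: Budget Interview & Release Interview, Design Interview & Outreach Check-in, Kickoff Sync & Retrospective Huddle, Release Interview & Strategy Call — 4 in total.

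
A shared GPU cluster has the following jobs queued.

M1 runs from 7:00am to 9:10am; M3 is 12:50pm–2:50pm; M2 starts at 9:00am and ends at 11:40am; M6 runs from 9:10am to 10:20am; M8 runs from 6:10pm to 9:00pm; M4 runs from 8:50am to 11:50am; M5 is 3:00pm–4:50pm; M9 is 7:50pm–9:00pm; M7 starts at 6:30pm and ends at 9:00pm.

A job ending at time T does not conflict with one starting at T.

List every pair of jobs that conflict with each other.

Two intervals overlap when each starts before the other ends.
Sorted by start: M1, M4, M2, M6, M3, M5, M8, M7, M9.
M4 starts before M1 ends → M1 and M4 overlap.
M2 starts before M1 ends → M1 and M2 overlap.
M6 starts exactly when M1 ends (back-to-back, no overlap), so M1 has no further overlaps.
M2 starts before M4 ends → M4 and M2 overlap.
M6 starts before M4 ends → M4 and M6 overlap.
M3 starts after M4 ends, so M4 has no further overlaps.
M6 starts before M2 ends → M2 and M6 overlap.
M3 starts after M2 ends, so M2 has no further overlaps.
M3 starts after M6 ends, so M6 has no further overlaps.
M5 starts after M3 ends, so M3 has no further overlaps.
M8 starts after M5 ends, so M5 has no further overlaps.
M7 starts before M8 ends → M8 and M7 overlap.
M9 starts before M8 ends → M8 and M9 overlap.
M9 starts before M7 ends → M7 and M9 overlap.

M1 & M2, M1 & M4, M2 & M4, M2 & M6, M4 & M6, M7 & M8, M7 & M9, M8 & M9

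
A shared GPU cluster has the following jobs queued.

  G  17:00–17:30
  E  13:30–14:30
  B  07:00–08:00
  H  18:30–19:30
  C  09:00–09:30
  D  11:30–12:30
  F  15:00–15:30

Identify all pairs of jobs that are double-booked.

Two intervals overlap when each starts before the other ends.
Sorted by start: B, C, D, E, F, G, H.
C starts after B ends, so nothing later overlaps B either.
D starts after C ends, so nothing later overlaps C either.
E starts after D ends, so nothing later overlaps D either.
F starts after E ends, so nothing later overlaps E either.
G starts after F ends, so nothing later overlaps F either.
H starts after G ends.

no conflicts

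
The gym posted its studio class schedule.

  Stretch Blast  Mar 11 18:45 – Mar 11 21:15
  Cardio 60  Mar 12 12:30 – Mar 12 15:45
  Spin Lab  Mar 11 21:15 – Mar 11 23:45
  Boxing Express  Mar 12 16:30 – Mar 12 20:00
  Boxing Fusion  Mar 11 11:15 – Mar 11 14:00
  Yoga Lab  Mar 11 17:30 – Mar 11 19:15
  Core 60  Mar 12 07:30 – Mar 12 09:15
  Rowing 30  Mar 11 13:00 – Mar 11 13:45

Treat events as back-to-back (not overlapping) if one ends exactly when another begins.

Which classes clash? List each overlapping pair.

Boxing Fusion & Rowing 30, Stretch Blast & Yoga Lab

Two intervals overlap when each starts before the other ends.
Sorted by start: Boxing Fusion, Rowing 30, Yoga Lab, Stretch Blast, Spin Lab, Core 60, Cardio 60, Boxing Express.
Rowing 30 starts before Boxing Fusion ends → Boxing Fusion and Rowing 30 overlap.
Yoga Lab starts after Boxing Fusion ends, so Boxing Fusion has no further overlaps.
Yoga Lab starts after Rowing 30 ends, so Rowing 30 has no further overlaps.
Stretch Blast starts before Yoga Lab ends → Yoga Lab and Stretch Blast overlap.
Spin Lab starts after Yoga Lab ends, so Yoga Lab has no further overlaps.
Spin Lab starts exactly when Stretch Blast ends (back-to-back, no overlap), so Stretch Blast has no further overlaps.
Core 60 starts after Spin Lab ends, so Spin Lab has no further overlaps.
Cardio 60 starts after Core 60 ends, so Core 60 has no further overlaps.
Boxing Express starts after Cardio 60 ends.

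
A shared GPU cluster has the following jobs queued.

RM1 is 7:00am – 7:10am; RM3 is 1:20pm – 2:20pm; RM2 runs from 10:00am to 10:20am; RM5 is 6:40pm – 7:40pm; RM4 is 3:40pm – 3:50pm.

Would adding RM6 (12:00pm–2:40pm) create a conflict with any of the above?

Yes — it overlaps RM3

RM1: ends 7:10am at or before RM6 starts 12:00pm → clear.
RM2: ends 10:20am at or before RM6 starts 12:00pm → clear.
RM3: starts 1:20pm before RM6 ends 2:40pm, and ends 2:20pm after RM6 starts 12:00pm → overlap.
RM4: starts 3:40pm at or after RM6 ends 2:40pm → clear.
RM5: starts 6:40pm at or after RM6 ends 2:40pm → clear.
RM6 overlaps RM3.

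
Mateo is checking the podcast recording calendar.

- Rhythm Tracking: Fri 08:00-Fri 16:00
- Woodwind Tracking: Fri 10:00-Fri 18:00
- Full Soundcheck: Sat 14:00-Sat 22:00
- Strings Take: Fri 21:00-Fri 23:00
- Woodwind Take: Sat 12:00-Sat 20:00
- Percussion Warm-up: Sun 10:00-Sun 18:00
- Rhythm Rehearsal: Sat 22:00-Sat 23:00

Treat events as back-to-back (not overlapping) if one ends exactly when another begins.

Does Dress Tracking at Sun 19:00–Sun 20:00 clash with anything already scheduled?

No — it doesn't clash with anything

Rhythm Tracking: ends Fri 16:00 at or before Dress Tracking starts Sun 19:00 → clear.
Woodwind Tracking: ends Fri 18:00 at or before Dress Tracking starts Sun 19:00 → clear.
Strings Take: ends Fri 23:00 at or before Dress Tracking starts Sun 19:00 → clear.
Woodwind Take: ends Sat 20:00 at or before Dress Tracking starts Sun 19:00 → clear.
Full Soundcheck: ends Sat 22:00 at or before Dress Tracking starts Sun 19:00 → clear.
Rhythm Rehearsal: ends Sat 23:00 at or before Dress Tracking starts Sun 19:00 → clear.
Percussion Warm-up: ends Sun 18:00 at or before Dress Tracking starts Sun 19:00 → clear.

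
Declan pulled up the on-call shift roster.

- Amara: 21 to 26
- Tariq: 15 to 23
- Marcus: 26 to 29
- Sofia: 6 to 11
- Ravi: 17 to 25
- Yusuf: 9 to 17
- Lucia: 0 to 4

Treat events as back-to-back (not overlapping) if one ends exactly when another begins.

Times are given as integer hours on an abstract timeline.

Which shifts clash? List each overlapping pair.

Amara & Ravi, Amara & Tariq, Ravi & Tariq, Sofia & Yusuf, Tariq & Yusuf

Sorted by start: Lucia, Sofia, Yusuf, Tariq, Ravi, Amara, Marcus.
Sofia starts after Lucia ends; Lucia is clear from here.
Yusuf starts before Sofia ends → Sofia and Yusuf overlap.
Tariq starts after Sofia ends; Sofia is clear from here.
Tariq starts before Yusuf ends → Yusuf and Tariq overlap.
Ravi starts exactly when Yusuf ends (back-to-back, no overlap); Yusuf is clear from here.
Ravi starts before Tariq ends → Tariq and Ravi overlap.
Amara starts before Tariq ends → Tariq and Amara overlap.
Marcus starts after Tariq ends.
Amara starts before Ravi ends → Ravi and Amara overlap.
Marcus starts after Ravi ends.
Marcus starts exactly when Amara ends (back-to-back, no overlap).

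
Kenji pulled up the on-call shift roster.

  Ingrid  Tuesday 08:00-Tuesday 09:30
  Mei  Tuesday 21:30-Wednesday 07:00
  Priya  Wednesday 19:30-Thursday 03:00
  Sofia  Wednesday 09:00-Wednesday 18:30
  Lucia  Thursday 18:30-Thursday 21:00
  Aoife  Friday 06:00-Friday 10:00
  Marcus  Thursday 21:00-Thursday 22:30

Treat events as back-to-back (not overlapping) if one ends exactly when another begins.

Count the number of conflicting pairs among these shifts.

0

Check each pair: they overlap iff neither finishes before the other starts.
Sorted by start: Ingrid, Mei, Sofia, Priya, Lucia, Marcus, Aoife.
Mei starts after Ingrid ends — done with Ingrid.
Sofia starts after Mei ends — done with Mei.
Priya starts after Sofia ends — done with Sofia.
Lucia starts after Priya ends — done with Priya.
Marcus starts exactly when Lucia ends (back-to-back, no overlap) — done with Lucia.
Aoife starts after Marcus ends.
No pair overlaps.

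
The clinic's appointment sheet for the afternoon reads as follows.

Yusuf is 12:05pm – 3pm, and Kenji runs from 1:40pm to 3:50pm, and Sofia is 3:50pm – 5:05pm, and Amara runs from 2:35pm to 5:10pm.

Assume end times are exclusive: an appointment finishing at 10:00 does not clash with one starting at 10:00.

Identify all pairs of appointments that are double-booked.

Check each pair: they overlap iff neither finishes before the other starts.
Sorted by start: Yusuf, Kenji, Amara, Sofia.
Kenji starts before Yusuf ends → Yusuf and Kenji overlap.
Amara starts before Yusuf ends → Yusuf and Amara overlap.
Sofia starts after Yusuf ends.
Amara starts before Kenji ends → Kenji and Amara overlap.
Sofia starts exactly when Kenji ends (back-to-back, no overlap).
Sofia starts before Amara ends → Amara and Sofia overlap.

Amara & Kenji, Amara & Sofia, Amara & Yusuf, Kenji & Yusuf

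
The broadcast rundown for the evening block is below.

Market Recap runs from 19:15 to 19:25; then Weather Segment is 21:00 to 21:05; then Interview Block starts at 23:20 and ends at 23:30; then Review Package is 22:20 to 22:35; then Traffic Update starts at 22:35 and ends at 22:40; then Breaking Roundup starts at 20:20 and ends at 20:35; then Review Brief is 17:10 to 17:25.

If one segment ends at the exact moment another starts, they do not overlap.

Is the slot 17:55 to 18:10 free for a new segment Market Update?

Review Brief: ends 17:25 at or before Market Update starts 17:55 → clear.
Market Recap: starts 19:15 at or after Market Update ends 18:10 → clear.
Breaking Roundup: starts 20:20 at or after Market Update ends 18:10 → clear.
Weather Segment: starts 21:00 at or after Market Update ends 18:10 → clear.
Review Package: starts 22:20 at or after Market Update ends 18:10 → clear.
Traffic Update: starts 22:35 at or after Market Update ends 18:10 → clear.
Interview Block: starts 23:20 at or after Market Update ends 18:10 → clear.

Yes — the slot is free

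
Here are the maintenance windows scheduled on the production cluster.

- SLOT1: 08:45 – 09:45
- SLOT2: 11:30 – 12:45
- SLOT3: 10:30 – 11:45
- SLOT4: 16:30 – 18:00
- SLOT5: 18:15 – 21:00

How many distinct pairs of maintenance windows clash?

Sorted by start: SLOT1, SLOT3, SLOT2, SLOT4, SLOT5.
SLOT3 starts after SLOT1 ends; SLOT1 is clear from here.
SLOT2 starts before SLOT3 ends → SLOT3 and SLOT2 overlap.
SLOT4 starts after SLOT3 ends; SLOT3 is clear from here.
SLOT4 starts after SLOT2 ends; SLOT2 is clear from here.
SLOT5 starts after SLOT4 ends.
Overlapping pairs: SLOT2 & SLOT3 — 1 in total.

1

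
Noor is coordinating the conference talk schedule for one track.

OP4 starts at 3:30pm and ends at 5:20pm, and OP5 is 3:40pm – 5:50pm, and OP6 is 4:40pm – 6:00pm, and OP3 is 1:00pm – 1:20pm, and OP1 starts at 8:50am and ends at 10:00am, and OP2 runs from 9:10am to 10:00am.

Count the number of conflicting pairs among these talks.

4

Two intervals overlap when each starts before the other ends.
Sorted by start: OP1, OP2, OP3, OP4, OP5, OP6.
OP2 starts before OP1 ends → OP1 and OP2 overlap.
OP3 starts after OP1 ends, so nothing later overlaps OP1 either.
OP3 starts after OP2 ends, so nothing later overlaps OP2 either.
OP4 starts after OP3 ends, so nothing later overlaps OP3 either.
OP5 starts before OP4 ends → OP4 and OP5 overlap.
OP6 starts before OP4 ends → OP4 and OP6 overlap.
OP6 starts before OP5 ends → OP5 and OP6 overlap.
Overlapping pairs: OP1 & OP2, OP4 & OP5, OP4 & OP6, OP5 & OP6 — 4 in total.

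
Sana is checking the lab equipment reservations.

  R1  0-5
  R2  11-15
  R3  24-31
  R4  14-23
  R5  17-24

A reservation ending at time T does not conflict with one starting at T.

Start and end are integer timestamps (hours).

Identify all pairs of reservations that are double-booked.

Sorted by start: R1, R2, R4, R5, R3.
R2 starts after R1 ends, so R1 has no further overlaps.
R4 starts before R2 ends → R2 and R4 overlap.
R5 starts after R2 ends, so R2 has no further overlaps.
R5 starts before R4 ends → R4 and R5 overlap.
R3 starts after R4 ends.
R3 starts exactly when R5 ends (back-to-back, no overlap).

R2 & R4, R4 & R5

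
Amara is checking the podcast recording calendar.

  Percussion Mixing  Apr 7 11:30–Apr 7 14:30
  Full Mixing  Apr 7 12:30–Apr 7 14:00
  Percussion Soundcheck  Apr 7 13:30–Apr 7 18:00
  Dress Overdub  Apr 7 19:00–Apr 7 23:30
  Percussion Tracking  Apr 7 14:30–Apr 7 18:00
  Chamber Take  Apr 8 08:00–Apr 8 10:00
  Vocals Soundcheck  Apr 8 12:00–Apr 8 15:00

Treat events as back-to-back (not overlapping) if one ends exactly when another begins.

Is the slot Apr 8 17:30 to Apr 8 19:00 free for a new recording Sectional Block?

Percussion Mixing: ends Apr 7 14:30 at or before Sectional Block starts Apr 8 17:30 → clear.
Full Mixing: ends Apr 7 14:00 at or before Sectional Block starts Apr 8 17:30 → clear.
Percussion Soundcheck: ends Apr 7 18:00 at or before Sectional Block starts Apr 8 17:30 → clear.
Percussion Tracking: ends Apr 7 18:00 at or before Sectional Block starts Apr 8 17:30 → clear.
Dress Overdub: ends Apr 7 23:30 at or before Sectional Block starts Apr 8 17:30 → clear.
Chamber Take: ends Apr 8 10:00 at or before Sectional Block starts Apr 8 17:30 → clear.
Vocals Soundcheck: ends Apr 8 15:00 at or before Sectional Block starts Apr 8 17:30 → clear.

Yes — the slot is free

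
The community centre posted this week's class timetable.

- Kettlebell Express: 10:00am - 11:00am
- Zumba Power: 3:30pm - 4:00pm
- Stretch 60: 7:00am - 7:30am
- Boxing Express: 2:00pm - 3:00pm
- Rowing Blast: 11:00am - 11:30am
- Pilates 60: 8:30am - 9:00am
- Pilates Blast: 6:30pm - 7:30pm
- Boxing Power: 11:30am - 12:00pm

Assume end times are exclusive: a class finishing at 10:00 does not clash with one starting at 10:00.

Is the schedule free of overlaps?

Two intervals overlap when each starts before the other ends.
Sorted by start: Stretch 60, Pilates 60, Kettlebell Express, Rowing Blast, Boxing Power, Boxing Express, Zumba Power, Pilates Blast.
Pilates 60 starts after Stretch 60 ends, so Stretch 60 has no further overlaps.
Kettlebell Express starts after Pilates 60 ends, so Pilates 60 has no further overlaps.
Rowing Blast starts exactly when Kettlebell Express ends (back-to-back, no overlap), so Kettlebell Express has no further overlaps.
Boxing Power starts exactly when Rowing Blast ends (back-to-back, no overlap), so Rowing Blast has no further overlaps.
Boxing Express starts after Boxing Power ends, so Boxing Power has no further overlaps.
Zumba Power starts after Boxing Express ends, so Boxing Express has no further overlaps.
Pilates Blast starts after Zumba Power ends.
Every pair is clear; the schedule has no overlaps.

Yes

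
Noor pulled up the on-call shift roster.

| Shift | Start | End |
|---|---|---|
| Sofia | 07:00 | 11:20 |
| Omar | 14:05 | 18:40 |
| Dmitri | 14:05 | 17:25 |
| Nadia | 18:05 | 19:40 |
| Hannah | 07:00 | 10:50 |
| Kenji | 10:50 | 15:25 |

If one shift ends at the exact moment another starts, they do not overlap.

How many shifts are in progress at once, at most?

3

Sort all start/end points and keep a running count:
07:00 start Hannah → 1
07:00 start Sofia → 2
10:50 end Hannah → 1
10:50 start Kenji → 2
11:20 end Sofia → 1
14:05 start Dmitri → 2
14:05 start Omar → 3
15:25 end Kenji → 2
17:25 end Dmitri → 1
18:05 start Nadia → 2
18:40 end Omar → 1
19:40 end Nadia → 0
Peak is 3, at 14:05 (Dmitri, Kenji, Omar).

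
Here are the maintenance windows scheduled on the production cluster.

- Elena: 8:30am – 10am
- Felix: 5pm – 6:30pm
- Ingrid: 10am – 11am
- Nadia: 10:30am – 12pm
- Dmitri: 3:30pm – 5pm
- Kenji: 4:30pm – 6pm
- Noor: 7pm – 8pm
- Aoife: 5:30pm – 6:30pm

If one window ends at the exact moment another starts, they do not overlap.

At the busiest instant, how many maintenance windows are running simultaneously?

3

Sort all start/end points and keep a running count:
8:30am start Elena → 1
10am end Elena → 0
10am start Ingrid → 1
10:30am start Nadia → 2
11am end Ingrid → 1
12pm end Nadia → 0
3:30pm start Dmitri → 1
4:30pm start Kenji → 2
5pm end Dmitri → 1
5pm start Felix → 2
5:30pm start Aoife → 3
6pm end Kenji → 2
6:30pm end Aoife → 1
6:30pm end Felix → 0
7pm start Noor → 1
8pm end Noor → 0
Peak is 3, at 5:30pm (Aoife, Felix, Kenji).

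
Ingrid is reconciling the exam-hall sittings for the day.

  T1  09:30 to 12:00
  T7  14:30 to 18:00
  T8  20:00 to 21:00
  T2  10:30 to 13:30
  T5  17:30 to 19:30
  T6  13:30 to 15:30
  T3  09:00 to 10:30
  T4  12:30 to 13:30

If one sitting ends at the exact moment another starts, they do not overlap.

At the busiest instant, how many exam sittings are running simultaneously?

Walk through starts and ends in time order (an end at T is processed before a start at T):
09:00 start T3 → 1
09:30 start T1 → 2
10:30 end T3 → 1
10:30 start T2 → 2
12:00 end T1 → 1
12:30 start T4 → 2
13:30 end T2 → 1
13:30 end T4 → 0
13:30 start T6 → 1
14:30 start T7 → 2
15:30 end T6 → 1
17:30 start T5 → 2
18:00 end T7 → 1
19:30 end T5 → 0
20:00 start T8 → 1
21:00 end T8 → 0
Peak is 2, at 09:30 (T1, T3).

2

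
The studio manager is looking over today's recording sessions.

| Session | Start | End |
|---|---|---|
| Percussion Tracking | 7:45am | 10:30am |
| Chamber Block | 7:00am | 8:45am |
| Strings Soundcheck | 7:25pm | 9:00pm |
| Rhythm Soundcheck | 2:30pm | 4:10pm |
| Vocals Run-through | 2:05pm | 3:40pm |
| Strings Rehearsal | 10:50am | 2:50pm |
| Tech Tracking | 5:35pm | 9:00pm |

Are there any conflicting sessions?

Sorted by start: Chamber Block, Percussion Tracking, Strings Rehearsal, Vocals Run-through, Rhythm Soundcheck, Tech Tracking, Strings Soundcheck.
Percussion Tracking starts before Chamber Block ends → Chamber Block and Percussion Tracking overlap.
That's a conflict, so the schedule is not conflict-free.

Yes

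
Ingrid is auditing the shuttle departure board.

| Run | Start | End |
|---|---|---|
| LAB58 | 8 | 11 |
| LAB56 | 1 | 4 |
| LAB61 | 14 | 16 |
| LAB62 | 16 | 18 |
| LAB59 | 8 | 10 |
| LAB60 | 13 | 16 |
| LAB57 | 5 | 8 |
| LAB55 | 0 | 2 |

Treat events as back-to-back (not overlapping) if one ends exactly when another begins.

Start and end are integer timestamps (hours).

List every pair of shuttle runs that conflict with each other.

Sorted by start: LAB55, LAB56, LAB57, LAB58, LAB59, LAB60, LAB61, LAB62.
LAB56 starts before LAB55 ends → LAB55 and LAB56 overlap.
LAB57 starts after LAB55 ends, so nothing later overlaps LAB55 either.
LAB57 starts after LAB56 ends, so nothing later overlaps LAB56 either.
LAB58 starts exactly when LAB57 ends (back-to-back, no overlap), so nothing later overlaps LAB57 either.
LAB59 starts before LAB58 ends → LAB58 and LAB59 overlap.
LAB60 starts after LAB58 ends, so nothing later overlaps LAB58 either.
LAB60 starts after LAB59 ends, so nothing later overlaps LAB59 either.
LAB61 starts before LAB60 ends → LAB60 and LAB61 overlap.
LAB62 starts exactly when LAB60 ends (back-to-back, no overlap).
LAB62 starts exactly when LAB61 ends (back-to-back, no overlap).

LAB55 & LAB56, LAB58 & LAB59, LAB60 & LAB61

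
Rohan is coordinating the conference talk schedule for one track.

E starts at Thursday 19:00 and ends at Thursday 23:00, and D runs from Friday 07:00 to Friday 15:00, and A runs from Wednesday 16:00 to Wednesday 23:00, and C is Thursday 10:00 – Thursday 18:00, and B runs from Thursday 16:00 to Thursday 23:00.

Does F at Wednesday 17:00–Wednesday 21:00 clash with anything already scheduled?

A: starts Wednesday 16:00 before F ends Wednesday 21:00, and ends Wednesday 23:00 after F starts Wednesday 17:00 → overlap.
C: starts Thursday 10:00 at or after F ends Wednesday 21:00 → clear.
B: starts Thursday 16:00 at or after F ends Wednesday 21:00 → clear.
E: starts Thursday 19:00 at or after F ends Wednesday 21:00 → clear.
D: starts Friday 07:00 at or after F ends Wednesday 21:00 → clear.
F overlaps A.

Yes — it overlaps A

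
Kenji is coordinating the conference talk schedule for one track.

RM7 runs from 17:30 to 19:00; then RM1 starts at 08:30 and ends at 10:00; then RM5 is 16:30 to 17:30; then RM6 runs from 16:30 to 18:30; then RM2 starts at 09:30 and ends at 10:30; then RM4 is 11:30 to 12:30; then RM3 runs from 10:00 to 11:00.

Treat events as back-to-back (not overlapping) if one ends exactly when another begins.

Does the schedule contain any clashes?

Sorted by start: RM1, RM2, RM3, RM4, RM5, RM6, RM7.
RM2 starts before RM1 ends → RM1 and RM2 overlap.
That's a conflict, so the schedule is not conflict-free.

Yes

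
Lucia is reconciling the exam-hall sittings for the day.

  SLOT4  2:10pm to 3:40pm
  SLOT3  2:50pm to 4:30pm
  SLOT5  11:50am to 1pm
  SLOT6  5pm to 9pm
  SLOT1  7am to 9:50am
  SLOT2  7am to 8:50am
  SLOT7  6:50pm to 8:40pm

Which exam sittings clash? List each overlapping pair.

Sorted by start: SLOT1, SLOT2, SLOT5, SLOT4, SLOT3, SLOT6, SLOT7.
SLOT2 starts before SLOT1 ends → SLOT1 and SLOT2 overlap.
SLOT5 starts after SLOT1 ends, so nothing later overlaps SLOT1 either.
SLOT5 starts after SLOT2 ends, so nothing later overlaps SLOT2 either.
SLOT4 starts after SLOT5 ends, so nothing later overlaps SLOT5 either.
SLOT3 starts before SLOT4 ends → SLOT4 and SLOT3 overlap.
SLOT6 starts after SLOT4 ends, so nothing later overlaps SLOT4 either.
SLOT6 starts after SLOT3 ends, so nothing later overlaps SLOT3 either.
SLOT7 starts before SLOT6 ends → SLOT6 and SLOT7 overlap.

SLOT1 & SLOT2, SLOT3 & SLOT4, SLOT6 & SLOT7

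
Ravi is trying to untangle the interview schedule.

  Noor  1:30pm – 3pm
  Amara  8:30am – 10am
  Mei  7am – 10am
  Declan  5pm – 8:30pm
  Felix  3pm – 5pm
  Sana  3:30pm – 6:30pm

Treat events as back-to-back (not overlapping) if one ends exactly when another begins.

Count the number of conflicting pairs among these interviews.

3

Sorted by start: Mei, Amara, Noor, Felix, Sana, Declan.
Amara starts before Mei ends → Mei and Amara overlap.
Noor starts after Mei ends — done with Mei.
Noor starts after Amara ends — done with Amara.
Felix starts exactly when Noor ends (back-to-back, no overlap) — done with Noor.
Sana starts before Felix ends → Felix and Sana overlap.
Declan starts exactly when Felix ends (back-to-back, no overlap).
Declan starts before Sana ends → Sana and Declan overlap.
Overlapping pairs: Amara & Mei, Declan & Sana, Felix & Sana — 3 in total.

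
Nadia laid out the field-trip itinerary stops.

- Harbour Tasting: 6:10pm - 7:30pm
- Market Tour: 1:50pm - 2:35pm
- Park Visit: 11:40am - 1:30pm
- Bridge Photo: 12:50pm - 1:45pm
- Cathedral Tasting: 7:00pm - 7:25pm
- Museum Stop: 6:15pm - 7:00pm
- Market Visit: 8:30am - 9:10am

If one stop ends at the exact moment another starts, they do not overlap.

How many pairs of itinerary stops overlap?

3

Sorted by start: Market Visit, Park Visit, Bridge Photo, Market Tour, Harbour Tasting, Museum Stop, Cathedral Tasting.
Park Visit starts after Market Visit ends, so nothing later overlaps Market Visit either.
Bridge Photo starts before Park Visit ends → Park Visit and Bridge Photo overlap.
Market Tour starts after Park Visit ends, so nothing later overlaps Park Visit either.
Market Tour starts after Bridge Photo ends, so nothing later overlaps Bridge Photo either.
Harbour Tasting starts after Market Tour ends, so nothing later overlaps Market Tour either.
Museum Stop starts before Harbour Tasting ends → Harbour Tasting and Museum Stop overlap.
Cathedral Tasting starts before Harbour Tasting ends → Harbour Tasting and Cathedral Tasting overlap.
Cathedral Tasting starts exactly when Museum Stop ends (back-to-back, no overlap).
Overlapping pairs: Bridge Photo & Park Visit, Cathedral Tasting & Harbour Tasting, Harbour Tasting & Museum Stop — 3 in total.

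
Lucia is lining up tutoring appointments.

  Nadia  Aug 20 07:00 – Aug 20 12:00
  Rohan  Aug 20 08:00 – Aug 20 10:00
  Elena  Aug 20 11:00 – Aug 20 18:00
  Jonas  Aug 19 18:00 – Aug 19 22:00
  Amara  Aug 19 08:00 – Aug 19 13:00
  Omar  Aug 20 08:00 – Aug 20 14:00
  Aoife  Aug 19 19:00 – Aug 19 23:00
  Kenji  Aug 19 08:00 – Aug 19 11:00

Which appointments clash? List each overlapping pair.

Sorted by start: Amara, Kenji, Jonas, Aoife, Nadia, Rohan, Omar, Elena.
Kenji starts before Amara ends → Amara and Kenji overlap.
Jonas starts after Amara ends — done with Amara.
Jonas starts after Kenji ends — done with Kenji.
Aoife starts before Jonas ends → Jonas and Aoife overlap.
Nadia starts after Jonas ends — done with Jonas.
Nadia starts after Aoife ends — done with Aoife.
Rohan starts before Nadia ends → Nadia and Rohan overlap.
Omar starts before Nadia ends → Nadia and Omar overlap.
Elena starts before Nadia ends → Nadia and Elena overlap.
Omar starts before Rohan ends → Rohan and Omar overlap.
Elena starts after Rohan ends.
Elena starts before Omar ends → Omar and Elena overlap.

Amara & Kenji, Aoife & Jonas, Elena & Nadia, Elena & Omar, Nadia & Omar, Nadia & Rohan, Omar & Rohan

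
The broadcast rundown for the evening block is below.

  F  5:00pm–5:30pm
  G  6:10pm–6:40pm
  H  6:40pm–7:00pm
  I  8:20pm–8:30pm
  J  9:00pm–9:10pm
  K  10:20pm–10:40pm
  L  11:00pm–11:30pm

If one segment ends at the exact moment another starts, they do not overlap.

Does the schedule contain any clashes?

No

Check each pair: they overlap iff neither finishes before the other starts.
Sorted by start: F, G, H, I, J, K, L.
G starts after F ends; F is clear from here.
H starts exactly when G ends (back-to-back, no overlap); G is clear from here.
I starts after H ends; H is clear from here.
J starts after I ends; I is clear from here.
K starts after J ends; J is clear from here.
L starts after K ends.
Every pair is clear; the schedule has no overlaps.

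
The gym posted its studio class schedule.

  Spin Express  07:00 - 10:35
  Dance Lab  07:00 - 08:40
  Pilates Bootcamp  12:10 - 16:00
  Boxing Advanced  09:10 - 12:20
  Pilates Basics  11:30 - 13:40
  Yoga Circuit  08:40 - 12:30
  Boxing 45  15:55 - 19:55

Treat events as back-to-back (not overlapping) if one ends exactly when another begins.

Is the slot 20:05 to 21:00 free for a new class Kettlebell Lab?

Yes — the slot is free

Spin Express: ends 10:35 at or before Kettlebell Lab starts 20:05 → clear.
Dance Lab: ends 08:40 at or before Kettlebell Lab starts 20:05 → clear.
Yoga Circuit: ends 12:30 at or before Kettlebell Lab starts 20:05 → clear.
Boxing Advanced: ends 12:20 at or before Kettlebell Lab starts 20:05 → clear.
Pilates Basics: ends 13:40 at or before Kettlebell Lab starts 20:05 → clear.
Pilates Bootcamp: ends 16:00 at or before Kettlebell Lab starts 20:05 → clear.
Boxing 45: ends 19:55 at or before Kettlebell Lab starts 20:05 → clear.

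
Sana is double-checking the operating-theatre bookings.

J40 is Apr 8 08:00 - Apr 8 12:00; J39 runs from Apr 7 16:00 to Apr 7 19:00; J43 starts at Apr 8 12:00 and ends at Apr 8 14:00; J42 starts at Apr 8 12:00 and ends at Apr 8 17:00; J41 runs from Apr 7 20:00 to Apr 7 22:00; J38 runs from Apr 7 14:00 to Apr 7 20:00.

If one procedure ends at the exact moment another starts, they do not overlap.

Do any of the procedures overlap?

Yes

Sorted by start: J38, J39, J41, J40, J42, J43.
J39 starts before J38 ends → J38 and J39 overlap.
That's a conflict, so the schedule is not conflict-free.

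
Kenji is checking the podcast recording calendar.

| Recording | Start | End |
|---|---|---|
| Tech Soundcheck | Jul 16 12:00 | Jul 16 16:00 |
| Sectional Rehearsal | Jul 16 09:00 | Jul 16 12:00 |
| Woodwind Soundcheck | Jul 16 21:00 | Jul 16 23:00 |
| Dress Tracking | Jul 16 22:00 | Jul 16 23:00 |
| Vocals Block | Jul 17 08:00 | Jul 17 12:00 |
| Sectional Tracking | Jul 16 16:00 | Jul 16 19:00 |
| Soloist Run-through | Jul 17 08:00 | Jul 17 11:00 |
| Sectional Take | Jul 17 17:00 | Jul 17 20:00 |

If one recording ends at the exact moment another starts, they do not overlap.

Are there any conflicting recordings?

Sorted by start: Sectional Rehearsal, Tech Soundcheck, Sectional Tracking, Woodwind Soundcheck, Dress Tracking, Vocals Block, Soloist Run-through, Sectional Take.
Tech Soundcheck starts exactly when Sectional Rehearsal ends (back-to-back, no overlap) — done with Sectional Rehearsal.
Sectional Tracking starts exactly when Tech Soundcheck ends (back-to-back, no overlap) — done with Tech Soundcheck.
Woodwind Soundcheck starts after Sectional Tracking ends — done with Sectional Tracking.
Dress Tracking starts before Woodwind Soundcheck ends → Woodwind Soundcheck and Dress Tracking overlap.
That's a conflict, so the schedule is not conflict-free.

Yes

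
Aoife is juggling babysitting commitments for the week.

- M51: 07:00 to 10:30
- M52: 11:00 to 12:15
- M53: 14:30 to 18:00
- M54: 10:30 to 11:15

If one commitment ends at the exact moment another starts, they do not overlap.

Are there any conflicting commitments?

Yes

Check each pair: they overlap iff neither finishes before the other starts.
Sorted by start: M51, M54, M52, M53.
M54 starts exactly when M51 ends (back-to-back, no overlap), so nothing later overlaps M51 either.
M52 starts before M54 ends → M54 and M52 overlap.
That's a conflict, so the schedule is not conflict-free.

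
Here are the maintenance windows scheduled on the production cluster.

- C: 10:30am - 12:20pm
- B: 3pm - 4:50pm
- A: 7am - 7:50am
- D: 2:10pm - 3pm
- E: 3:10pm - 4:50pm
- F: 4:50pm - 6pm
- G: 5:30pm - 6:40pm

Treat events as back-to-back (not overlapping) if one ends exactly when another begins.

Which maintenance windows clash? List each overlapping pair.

Sorted by start: A, C, D, B, E, F, G.
C starts after A ends; A is clear from here.
D starts after C ends; C is clear from here.
B starts exactly when D ends (back-to-back, no overlap); D is clear from here.
E starts before B ends → B and E overlap.
F starts exactly when B ends (back-to-back, no overlap); B is clear from here.
F starts exactly when E ends (back-to-back, no overlap); E is clear from here.
G starts before F ends → F and G overlap.

B & E, F & G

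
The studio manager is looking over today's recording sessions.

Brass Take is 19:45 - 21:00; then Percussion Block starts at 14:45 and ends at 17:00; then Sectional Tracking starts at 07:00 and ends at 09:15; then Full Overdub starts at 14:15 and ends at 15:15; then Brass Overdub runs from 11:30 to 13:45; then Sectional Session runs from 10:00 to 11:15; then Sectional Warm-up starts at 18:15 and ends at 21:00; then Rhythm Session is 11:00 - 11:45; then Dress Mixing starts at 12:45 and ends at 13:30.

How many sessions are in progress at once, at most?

Sweep the timeline, counting +1 at each start and −1 at each end (ends before starts at a tie):
07:00 start Sectional Tracking → 1
09:15 end Sectional Tracking → 0
10:00 start Sectional Session → 1
11:00 start Rhythm Session → 2
11:15 end Sectional Session → 1
11:30 start Brass Overdub → 2
11:45 end Rhythm Session → 1
12:45 start Dress Mixing → 2
13:30 end Dress Mixing → 1
13:45 end Brass Overdub → 0
14:15 start Full Overdub → 1
14:45 start Percussion Block → 2
15:15 end Full Overdub → 1
17:00 end Percussion Block → 0
18:15 start Sectional Warm-up → 1
19:45 start Brass Take → 2
21:00 end Brass Take → 1
21:00 end Sectional Warm-up → 0
Peak is 2, at 11:00 (Rhythm Session, Sectional Session).

2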